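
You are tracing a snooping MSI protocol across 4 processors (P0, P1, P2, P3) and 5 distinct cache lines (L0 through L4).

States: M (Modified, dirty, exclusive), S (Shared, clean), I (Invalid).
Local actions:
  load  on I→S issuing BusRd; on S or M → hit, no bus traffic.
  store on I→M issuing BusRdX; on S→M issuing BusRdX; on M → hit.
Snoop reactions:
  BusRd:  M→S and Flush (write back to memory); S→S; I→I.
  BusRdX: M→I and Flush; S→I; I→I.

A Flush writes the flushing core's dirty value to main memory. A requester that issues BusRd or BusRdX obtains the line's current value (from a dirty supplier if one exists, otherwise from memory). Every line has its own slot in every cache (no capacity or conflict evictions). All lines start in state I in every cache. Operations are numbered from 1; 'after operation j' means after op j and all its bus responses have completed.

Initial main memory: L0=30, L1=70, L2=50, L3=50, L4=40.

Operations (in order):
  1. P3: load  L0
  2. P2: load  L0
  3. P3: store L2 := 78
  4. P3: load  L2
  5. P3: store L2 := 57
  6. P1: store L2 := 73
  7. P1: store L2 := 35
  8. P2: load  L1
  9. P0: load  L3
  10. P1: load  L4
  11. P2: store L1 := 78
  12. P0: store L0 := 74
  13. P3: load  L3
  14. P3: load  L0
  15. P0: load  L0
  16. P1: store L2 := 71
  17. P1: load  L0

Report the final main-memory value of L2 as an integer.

  op1 P3: load  L0 → I/I/I/S on L0; bus BusRd; mem=30
  op2 P2: load  L0 → I/I/S/S on L0; bus BusRd; mem=30
  op3 P3: store L2 := 78 → I/I/I/M on L2; bus BusRdX; mem=50
  op4 P3: load  L2 → I/I/I/M on L2; bus (none); mem=50
  op5 P3: store L2 := 57 → I/I/I/M on L2; bus (none); mem=50
  op6 P1: store L2 := 73 → I/M/I/I on L2; bus BusRdX Flush; mem=57
  op7 P1: store L2 := 35 → I/M/I/I on L2; bus (none); mem=57
  op8 P2: load  L1 → I/I/S/I on L1; bus BusRd; mem=70
  op9 P0: load  L3 → S/I/I/I on L3; bus BusRd; mem=50
  op10 P1: load  L4 → I/S/I/I on L4; bus BusRd; mem=40
  op11 P2: store L1 := 78 → I/I/M/I on L1; bus BusRdX; mem=70
  op12 P0: store L0 := 74 → M/I/I/I on L0; bus BusRdX; mem=30
  op13 P3: load  L3 → S/I/I/S on L3; bus BusRd; mem=50
  op14 P3: load  L0 → S/I/I/S on L0; bus BusRd Flush; mem=74
  op15 P0: load  L0 → S/I/I/S on L0; bus (none); mem=74
  op16 P1: store L2 := 71 → I/M/I/I on L2; bus (none); mem=57
  op17 P1: load  L0 → S/S/I/S on L0; bus BusRd; mem=74

memory[L2] = 57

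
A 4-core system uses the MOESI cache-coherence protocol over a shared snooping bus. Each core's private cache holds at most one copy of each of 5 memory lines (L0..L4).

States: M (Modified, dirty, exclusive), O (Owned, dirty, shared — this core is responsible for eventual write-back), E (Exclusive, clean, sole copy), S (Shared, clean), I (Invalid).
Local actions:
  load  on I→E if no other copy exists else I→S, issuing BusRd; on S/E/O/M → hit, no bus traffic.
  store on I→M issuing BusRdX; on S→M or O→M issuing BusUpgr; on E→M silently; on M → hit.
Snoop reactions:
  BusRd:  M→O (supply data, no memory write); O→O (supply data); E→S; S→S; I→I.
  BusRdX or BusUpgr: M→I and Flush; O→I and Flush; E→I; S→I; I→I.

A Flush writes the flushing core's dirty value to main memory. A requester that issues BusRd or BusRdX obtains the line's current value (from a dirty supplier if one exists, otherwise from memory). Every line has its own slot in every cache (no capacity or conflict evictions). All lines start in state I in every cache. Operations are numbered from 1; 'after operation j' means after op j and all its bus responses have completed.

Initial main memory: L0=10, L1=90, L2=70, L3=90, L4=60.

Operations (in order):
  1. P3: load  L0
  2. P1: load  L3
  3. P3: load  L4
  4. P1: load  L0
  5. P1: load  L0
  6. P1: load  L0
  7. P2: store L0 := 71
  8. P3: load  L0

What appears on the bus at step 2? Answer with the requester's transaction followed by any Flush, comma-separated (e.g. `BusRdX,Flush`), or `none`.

bus = BusRd

[1] P3: load  L0 | P0:I, P1:I, P2:I, P3:E(10) | bus: BusRd
[2] P1: load  L3 | P0:I, P1:E(90), P2:I, P3:I | bus: BusRd
[3] P3: load  L4 | P0:I, P1:I, P2:I, P3:E(60) | bus: BusRd
[4] P1: load  L0 | P0:I, P1:S(10), P2:I, P3:S(10) | bus: BusRd
[5] P1: load  L0 | P0:I, P1:S(10), P2:I, P3:S(10) | bus: none
[6] P1: load  L0 | P0:I, P1:S(10), P2:I, P3:S(10) | bus: none
[7] P2: store L0 := 71 | P0:I, P1:I, P2:M(71), P3:I | bus: BusRdX
[8] P3: load  L0 | P0:I, P1:I, P2:O(71), P3:S(71) | bus: BusRd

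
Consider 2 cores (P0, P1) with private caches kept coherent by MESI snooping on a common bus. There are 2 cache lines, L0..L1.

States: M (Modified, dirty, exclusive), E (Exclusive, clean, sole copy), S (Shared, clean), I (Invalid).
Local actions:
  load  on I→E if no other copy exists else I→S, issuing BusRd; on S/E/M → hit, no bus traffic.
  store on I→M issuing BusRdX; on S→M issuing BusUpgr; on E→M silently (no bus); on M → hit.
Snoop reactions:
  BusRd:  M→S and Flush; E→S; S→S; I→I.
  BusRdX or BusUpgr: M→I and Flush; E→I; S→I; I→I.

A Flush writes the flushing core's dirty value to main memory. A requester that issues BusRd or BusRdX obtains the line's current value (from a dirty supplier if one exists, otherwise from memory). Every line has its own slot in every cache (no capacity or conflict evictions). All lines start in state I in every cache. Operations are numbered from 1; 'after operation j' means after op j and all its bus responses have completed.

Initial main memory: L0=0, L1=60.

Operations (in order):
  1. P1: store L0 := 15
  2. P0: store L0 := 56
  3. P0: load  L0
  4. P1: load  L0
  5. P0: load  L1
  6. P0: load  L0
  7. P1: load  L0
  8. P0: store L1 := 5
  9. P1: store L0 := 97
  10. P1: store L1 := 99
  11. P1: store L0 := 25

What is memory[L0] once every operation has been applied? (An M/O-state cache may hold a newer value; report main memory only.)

memory[L0] = 56

[1] P1: store L0 := 15 | P0:I, P1:M(15) | bus: BusRdX
[2] P0: store L0 := 56 | P0:M(56), P1:I | bus: BusRdX,Flush
[3] P0: load  L0 | P0:M(56), P1:I | bus: none
[4] P1: load  L0 | P0:S(56), P1:S(56) | bus: BusRd,Flush
[5] P0: load  L1 | P0:E(60), P1:I | bus: BusRd
[6] P0: load  L0 | P0:S(56), P1:S(56) | bus: none
[7] P1: load  L0 | P0:S(56), P1:S(56) | bus: none
[8] P0: store L1 := 5 | P0:M(5), P1:I | bus: none
[9] P1: store L0 := 97 | P0:I, P1:M(97) | bus: BusUpgr
[10] P1: store L1 := 99 | P0:I, P1:M(99) | bus: BusRdX,Flush
[11] P1: store L0 := 25 | P0:I, P1:M(25) | bus: none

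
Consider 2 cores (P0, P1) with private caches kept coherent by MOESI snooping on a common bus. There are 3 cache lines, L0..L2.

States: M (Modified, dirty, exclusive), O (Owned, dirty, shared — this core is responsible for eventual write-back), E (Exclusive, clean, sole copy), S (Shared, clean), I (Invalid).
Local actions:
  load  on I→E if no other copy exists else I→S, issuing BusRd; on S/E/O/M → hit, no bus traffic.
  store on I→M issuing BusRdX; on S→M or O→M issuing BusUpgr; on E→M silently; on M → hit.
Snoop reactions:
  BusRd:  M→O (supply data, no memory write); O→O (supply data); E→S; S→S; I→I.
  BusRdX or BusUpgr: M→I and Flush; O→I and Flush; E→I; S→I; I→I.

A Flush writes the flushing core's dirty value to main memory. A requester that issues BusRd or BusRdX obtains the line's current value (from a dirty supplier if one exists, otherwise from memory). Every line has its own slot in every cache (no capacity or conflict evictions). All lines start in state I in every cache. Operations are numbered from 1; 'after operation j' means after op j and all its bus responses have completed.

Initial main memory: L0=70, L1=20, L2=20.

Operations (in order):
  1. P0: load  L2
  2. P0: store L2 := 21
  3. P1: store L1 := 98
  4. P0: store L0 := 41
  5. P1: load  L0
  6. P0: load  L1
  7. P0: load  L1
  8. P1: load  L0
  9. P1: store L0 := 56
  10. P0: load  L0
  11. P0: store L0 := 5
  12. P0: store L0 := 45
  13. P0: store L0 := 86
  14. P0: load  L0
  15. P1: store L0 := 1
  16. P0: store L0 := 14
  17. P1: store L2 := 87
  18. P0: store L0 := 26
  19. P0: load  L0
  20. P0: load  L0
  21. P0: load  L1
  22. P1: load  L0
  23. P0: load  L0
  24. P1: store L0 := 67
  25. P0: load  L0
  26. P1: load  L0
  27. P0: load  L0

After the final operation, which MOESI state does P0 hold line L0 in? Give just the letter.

[1] P0: load  L2 | P0:E(20), P1:I | bus: BusRd
[2] P0: store L2 := 21 | P0:M(21), P1:I | bus: none
[3] P1: store L1 := 98 | P0:I, P1:M(98) | bus: BusRdX
[4] P0: store L0 := 41 | P0:M(41), P1:I | bus: BusRdX
[5] P1: load  L0 | P0:O(41), P1:S(41) | bus: BusRd
[6] P0: load  L1 | P0:S(98), P1:O(98) | bus: BusRd
[7] P0: load  L1 | P0:S(98), P1:O(98) | bus: none
[8] P1: load  L0 | P0:O(41), P1:S(41) | bus: none
[9] P1: store L0 := 56 | P0:I, P1:M(56) | bus: BusUpgr,Flush
[10] P0: load  L0 | P0:S(56), P1:O(56) | bus: BusRd
[11] P0: store L0 := 5 | P0:M(5), P1:I | bus: BusUpgr,Flush
[12] P0: store L0 := 45 | P0:M(45), P1:I | bus: none
[13] P0: store L0 := 86 | P0:M(86), P1:I | bus: none
[14] P0: load  L0 | P0:M(86), P1:I | bus: none
[15] P1: store L0 := 1 | P0:I, P1:M(1) | bus: BusRdX,Flush
[16] P0: store L0 := 14 | P0:M(14), P1:I | bus: BusRdX,Flush
[17] P1: store L2 := 87 | P0:I, P1:M(87) | bus: BusRdX,Flush
[18] P0: store L0 := 26 | P0:M(26), P1:I | bus: none
[19] P0: load  L0 | P0:M(26), P1:I | bus: none
[20] P0: load  L0 | P0:M(26), P1:I | bus: none
[21] P0: load  L1 | P0:S(98), P1:O(98) | bus: none
[22] P1: load  L0 | P0:O(26), P1:S(26) | bus: BusRd
[23] P0: load  L0 | P0:O(26), P1:S(26) | bus: none
[24] P1: store L0 := 67 | P0:I, P1:M(67) | bus: BusUpgr,Flush
[25] P0: load  L0 | P0:S(67), P1:O(67) | bus: BusRd
[26] P1: load  L0 | P0:S(67), P1:O(67) | bus: none
[27] P0: load  L0 | P0:S(67), P1:O(67) | bus: none

state = S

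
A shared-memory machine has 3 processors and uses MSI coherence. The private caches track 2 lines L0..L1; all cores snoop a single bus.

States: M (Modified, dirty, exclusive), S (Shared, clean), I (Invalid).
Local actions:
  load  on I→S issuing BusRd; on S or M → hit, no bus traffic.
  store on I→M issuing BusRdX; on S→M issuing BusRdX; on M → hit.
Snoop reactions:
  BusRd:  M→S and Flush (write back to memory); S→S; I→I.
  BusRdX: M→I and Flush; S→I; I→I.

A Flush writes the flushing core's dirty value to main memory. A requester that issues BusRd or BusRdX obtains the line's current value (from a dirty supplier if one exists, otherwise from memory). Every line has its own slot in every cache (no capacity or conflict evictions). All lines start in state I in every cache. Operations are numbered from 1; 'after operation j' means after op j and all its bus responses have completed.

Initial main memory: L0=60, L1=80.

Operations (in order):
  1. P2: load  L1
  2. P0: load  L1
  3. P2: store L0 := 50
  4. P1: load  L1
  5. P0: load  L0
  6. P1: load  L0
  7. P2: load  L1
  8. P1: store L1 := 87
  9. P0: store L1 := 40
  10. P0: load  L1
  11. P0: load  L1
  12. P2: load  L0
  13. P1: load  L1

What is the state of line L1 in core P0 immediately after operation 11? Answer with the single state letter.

state = M

[1] P2: load  L1 | P0:I, P1:I, P2:S(80) | bus: BusRd
[2] P0: load  L1 | P0:S(80), P1:I, P2:S(80) | bus: BusRd
[3] P2: store L0 := 50 | P0:I, P1:I, P2:M(50) | bus: BusRdX
[4] P1: load  L1 | P0:S(80), P1:S(80), P2:S(80) | bus: BusRd
[5] P0: load  L0 | P0:S(50), P1:I, P2:S(50) | bus: BusRd,Flush
[6] P1: load  L0 | P0:S(50), P1:S(50), P2:S(50) | bus: BusRd
[7] P2: load  L1 | P0:S(80), P1:S(80), P2:S(80) | bus: none
[8] P1: store L1 := 87 | P0:I, P1:M(87), P2:I | bus: BusRdX
[9] P0: store L1 := 40 | P0:M(40), P1:I, P2:I | bus: BusRdX,Flush
[10] P0: load  L1 | P0:M(40), P1:I, P2:I | bus: none
[11] P0: load  L1 | P0:M(40), P1:I, P2:I | bus: none
[12] P2: load  L0 | P0:S(50), P1:S(50), P2:S(50) | bus: none
[13] P1: load  L1 | P0:S(40), P1:S(40), P2:I | bus: BusRd,Flush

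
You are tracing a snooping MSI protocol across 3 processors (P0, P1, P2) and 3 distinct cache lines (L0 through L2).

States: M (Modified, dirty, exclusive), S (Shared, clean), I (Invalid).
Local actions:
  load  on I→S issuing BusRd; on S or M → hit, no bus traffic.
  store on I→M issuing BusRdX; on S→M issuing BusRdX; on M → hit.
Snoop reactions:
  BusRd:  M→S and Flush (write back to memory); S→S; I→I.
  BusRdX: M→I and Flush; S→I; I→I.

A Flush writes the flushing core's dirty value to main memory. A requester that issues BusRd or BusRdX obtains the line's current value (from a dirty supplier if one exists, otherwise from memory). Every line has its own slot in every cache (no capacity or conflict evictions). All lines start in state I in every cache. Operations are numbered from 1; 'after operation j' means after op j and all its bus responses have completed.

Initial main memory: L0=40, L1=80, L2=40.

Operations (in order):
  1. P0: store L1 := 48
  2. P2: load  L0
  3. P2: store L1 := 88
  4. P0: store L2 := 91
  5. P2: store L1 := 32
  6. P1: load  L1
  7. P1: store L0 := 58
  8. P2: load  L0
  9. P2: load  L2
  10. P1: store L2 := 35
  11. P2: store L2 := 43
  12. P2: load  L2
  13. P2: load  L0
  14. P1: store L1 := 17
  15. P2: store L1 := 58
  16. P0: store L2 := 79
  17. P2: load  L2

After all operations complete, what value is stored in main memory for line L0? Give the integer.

memory[L0] = 58

[1] P0: store L1 := 48 | P0:M(48), P1:I, P2:I | bus: BusRdX
[2] P2: load  L0 | P0:I, P1:I, P2:S(40) | bus: BusRd
[3] P2: store L1 := 88 | P0:I, P1:I, P2:M(88) | bus: BusRdX,Flush
[4] P0: store L2 := 91 | P0:M(91), P1:I, P2:I | bus: BusRdX
[5] P2: store L1 := 32 | P0:I, P1:I, P2:M(32) | bus: none
[6] P1: load  L1 | P0:I, P1:S(32), P2:S(32) | bus: BusRd,Flush
[7] P1: store L0 := 58 | P0:I, P1:M(58), P2:I | bus: BusRdX
[8] P2: load  L0 | P0:I, P1:S(58), P2:S(58) | bus: BusRd,Flush
[9] P2: load  L2 | P0:S(91), P1:I, P2:S(91) | bus: BusRd,Flush
[10] P1: store L2 := 35 | P0:I, P1:M(35), P2:I | bus: BusRdX
[11] P2: store L2 := 43 | P0:I, P1:I, P2:M(43) | bus: BusRdX,Flush
[12] P2: load  L2 | P0:I, P1:I, P2:M(43) | bus: none
[13] P2: load  L0 | P0:I, P1:S(58), P2:S(58) | bus: none
[14] P1: store L1 := 17 | P0:I, P1:M(17), P2:I | bus: BusRdX
[15] P2: store L1 := 58 | P0:I, P1:I, P2:M(58) | bus: BusRdX,Flush
[16] P0: store L2 := 79 | P0:M(79), P1:I, P2:I | bus: BusRdX,Flush
[17] P2: load  L2 | P0:S(79), P1:I, P2:S(79) | bus: BusRd,Flush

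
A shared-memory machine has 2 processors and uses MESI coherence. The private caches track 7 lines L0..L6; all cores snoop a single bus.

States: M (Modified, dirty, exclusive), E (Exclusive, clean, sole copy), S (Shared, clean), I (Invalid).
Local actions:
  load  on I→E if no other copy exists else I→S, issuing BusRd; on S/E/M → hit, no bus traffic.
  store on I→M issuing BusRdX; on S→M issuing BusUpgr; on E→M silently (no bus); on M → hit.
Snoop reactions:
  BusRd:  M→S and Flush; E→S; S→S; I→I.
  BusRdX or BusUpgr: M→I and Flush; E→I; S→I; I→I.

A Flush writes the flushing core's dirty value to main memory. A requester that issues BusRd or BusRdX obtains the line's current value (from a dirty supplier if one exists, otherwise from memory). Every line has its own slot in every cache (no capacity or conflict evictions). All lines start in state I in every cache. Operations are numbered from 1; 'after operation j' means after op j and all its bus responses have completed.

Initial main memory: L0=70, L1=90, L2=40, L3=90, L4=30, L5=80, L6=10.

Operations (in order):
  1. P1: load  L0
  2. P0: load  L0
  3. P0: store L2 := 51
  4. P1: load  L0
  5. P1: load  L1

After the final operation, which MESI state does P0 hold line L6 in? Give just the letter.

state = I

  op1 P1: load  L0 → I/E on L0; bus BusRd; mem=70
  op2 P0: load  L0 → S/S on L0; bus BusRd; mem=70
  op3 P0: store L2 := 51 → M/I on L2; bus BusRdX; mem=40
  op4 P1: load  L0 → S/S on L0; bus (none); mem=70
  op5 P1: load  L1 → I/E on L1; bus BusRd; mem=90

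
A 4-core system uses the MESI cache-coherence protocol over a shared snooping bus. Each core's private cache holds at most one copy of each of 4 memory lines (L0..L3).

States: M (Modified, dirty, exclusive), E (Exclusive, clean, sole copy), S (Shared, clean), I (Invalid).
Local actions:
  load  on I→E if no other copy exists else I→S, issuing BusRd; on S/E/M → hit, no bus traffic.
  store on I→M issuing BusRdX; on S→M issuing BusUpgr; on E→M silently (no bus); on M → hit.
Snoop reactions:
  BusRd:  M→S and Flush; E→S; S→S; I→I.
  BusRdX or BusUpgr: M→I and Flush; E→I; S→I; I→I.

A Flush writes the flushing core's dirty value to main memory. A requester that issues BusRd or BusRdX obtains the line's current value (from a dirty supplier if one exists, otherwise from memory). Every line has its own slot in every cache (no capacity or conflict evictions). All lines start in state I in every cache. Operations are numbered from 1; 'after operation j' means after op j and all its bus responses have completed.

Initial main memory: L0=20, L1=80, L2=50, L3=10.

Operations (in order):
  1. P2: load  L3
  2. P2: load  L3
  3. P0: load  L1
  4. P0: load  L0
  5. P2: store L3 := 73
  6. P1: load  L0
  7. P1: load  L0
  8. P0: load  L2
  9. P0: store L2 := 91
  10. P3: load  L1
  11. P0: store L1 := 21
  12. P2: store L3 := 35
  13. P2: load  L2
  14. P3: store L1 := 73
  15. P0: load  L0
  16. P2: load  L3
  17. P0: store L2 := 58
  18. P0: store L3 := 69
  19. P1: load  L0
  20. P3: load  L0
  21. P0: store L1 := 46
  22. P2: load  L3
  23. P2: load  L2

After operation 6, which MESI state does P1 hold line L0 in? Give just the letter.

state = S

step 1: P2: load  L3  ⟶  IIEI  (L3)  txn=BusRd  M[L3]=10
step 2: P2: load  L3  ⟶  IIEI  (L3)  txn=∅  M[L3]=10
step 3: P0: load  L1  ⟶  EIII  (L1)  txn=BusRd  M[L1]=80
step 4: P0: load  L0  ⟶  EIII  (L0)  txn=BusRd  M[L0]=20
step 5: P2: store L3 := 73  ⟶  IIMI  (L3)  txn=∅  M[L3]=10
step 6: P1: load  L0  ⟶  SSII  (L0)  txn=BusRd  M[L0]=20
step 7: P1: load  L0  ⟶  SSII  (L0)  txn=∅  M[L0]=20
step 8: P0: load  L2  ⟶  EIII  (L2)  txn=BusRd  M[L2]=50
step 9: P0: store L2 := 91  ⟶  MIII  (L2)  txn=∅  M[L2]=50
step 10: P3: load  L1  ⟶  SIIS  (L1)  txn=BusRd  M[L1]=80
step 11: P0: store L1 := 21  ⟶  MIII  (L1)  txn=BusUpgr  M[L1]=80
step 12: P2: store L3 := 35  ⟶  IIMI  (L3)  txn=∅  M[L3]=10
step 13: P2: load  L2  ⟶  SISI  (L2)  txn=BusRd+Flush  M[L2]=91
step 14: P3: store L1 := 73  ⟶  IIIM  (L1)  txn=BusRdX+Flush  M[L1]=21
step 15: P0: load  L0  ⟶  SSII  (L0)  txn=∅  M[L0]=20
step 16: P2: load  L3  ⟶  IIMI  (L3)  txn=∅  M[L3]=10
step 17: P0: store L2 := 58  ⟶  MIII  (L2)  txn=BusUpgr  M[L2]=91
step 18: P0: store L3 := 69  ⟶  MIII  (L3)  txn=BusRdX+Flush  M[L3]=35
step 19: P1: load  L0  ⟶  SSII  (L0)  txn=∅  M[L0]=20
step 20: P3: load  L0  ⟶  SSIS  (L0)  txn=BusRd  M[L0]=20
step 21: P0: store L1 := 46  ⟶  MIII  (L1)  txn=BusRdX+Flush  M[L1]=73
step 22: P2: load  L3  ⟶  SISI  (L3)  txn=BusRd+Flush  M[L3]=69
step 23: P2: load  L2  ⟶  SISI  (L2)  txn=BusRd+Flush  M[L2]=58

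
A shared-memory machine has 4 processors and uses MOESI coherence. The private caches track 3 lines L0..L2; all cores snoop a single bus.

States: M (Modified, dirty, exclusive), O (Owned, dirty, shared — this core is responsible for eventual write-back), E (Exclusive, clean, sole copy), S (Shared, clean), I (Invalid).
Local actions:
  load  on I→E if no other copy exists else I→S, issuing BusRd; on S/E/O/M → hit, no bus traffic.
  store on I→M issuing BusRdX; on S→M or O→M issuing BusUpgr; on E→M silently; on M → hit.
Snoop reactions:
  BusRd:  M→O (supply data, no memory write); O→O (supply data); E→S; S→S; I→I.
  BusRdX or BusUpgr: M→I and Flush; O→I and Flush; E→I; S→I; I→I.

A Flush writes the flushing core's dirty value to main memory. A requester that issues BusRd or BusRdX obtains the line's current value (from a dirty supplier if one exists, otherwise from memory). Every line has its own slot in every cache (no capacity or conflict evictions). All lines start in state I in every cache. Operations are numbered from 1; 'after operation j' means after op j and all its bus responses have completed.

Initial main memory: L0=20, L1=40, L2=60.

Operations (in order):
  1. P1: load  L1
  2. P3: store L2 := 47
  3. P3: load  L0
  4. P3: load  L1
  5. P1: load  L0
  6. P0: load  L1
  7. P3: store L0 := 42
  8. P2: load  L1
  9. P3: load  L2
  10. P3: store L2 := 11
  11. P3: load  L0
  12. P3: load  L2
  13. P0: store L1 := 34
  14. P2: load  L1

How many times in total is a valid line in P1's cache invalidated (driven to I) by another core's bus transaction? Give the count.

[1] P1: load  L1 | P0:I, P1:E(40), P2:I, P3:I | bus: BusRd
[2] P3: store L2 := 47 | P0:I, P1:I, P2:I, P3:M(47) | bus: BusRdX
[3] P3: load  L0 | P0:I, P1:I, P2:I, P3:E(20) | bus: BusRd
[4] P3: load  L1 | P0:I, P1:S(40), P2:I, P3:S(40) | bus: BusRd
[5] P1: load  L0 | P0:I, P1:S(20), P2:I, P3:S(20) | bus: BusRd
[6] P0: load  L1 | P0:S(40), P1:S(40), P2:I, P3:S(40) | bus: BusRd
[7] P3: store L0 := 42 | P0:I, P1:I, P2:I, P3:M(42) | bus: BusUpgr
[8] P2: load  L1 | P0:S(40), P1:S(40), P2:S(40), P3:S(40) | bus: BusRd
[9] P3: load  L2 | P0:I, P1:I, P2:I, P3:M(47) | bus: none
[10] P3: store L2 := 11 | P0:I, P1:I, P2:I, P3:M(11) | bus: none
[11] P3: load  L0 | P0:I, P1:I, P2:I, P3:M(42) | bus: none
[12] P3: load  L2 | P0:I, P1:I, P2:I, P3:M(11) | bus: none
[13] P0: store L1 := 34 | P0:M(34), P1:I, P2:I, P3:I | bus: BusUpgr
[14] P2: load  L1 | P0:O(34), P1:I, P2:S(34), P3:I | bus: BusRd

invalidations = 2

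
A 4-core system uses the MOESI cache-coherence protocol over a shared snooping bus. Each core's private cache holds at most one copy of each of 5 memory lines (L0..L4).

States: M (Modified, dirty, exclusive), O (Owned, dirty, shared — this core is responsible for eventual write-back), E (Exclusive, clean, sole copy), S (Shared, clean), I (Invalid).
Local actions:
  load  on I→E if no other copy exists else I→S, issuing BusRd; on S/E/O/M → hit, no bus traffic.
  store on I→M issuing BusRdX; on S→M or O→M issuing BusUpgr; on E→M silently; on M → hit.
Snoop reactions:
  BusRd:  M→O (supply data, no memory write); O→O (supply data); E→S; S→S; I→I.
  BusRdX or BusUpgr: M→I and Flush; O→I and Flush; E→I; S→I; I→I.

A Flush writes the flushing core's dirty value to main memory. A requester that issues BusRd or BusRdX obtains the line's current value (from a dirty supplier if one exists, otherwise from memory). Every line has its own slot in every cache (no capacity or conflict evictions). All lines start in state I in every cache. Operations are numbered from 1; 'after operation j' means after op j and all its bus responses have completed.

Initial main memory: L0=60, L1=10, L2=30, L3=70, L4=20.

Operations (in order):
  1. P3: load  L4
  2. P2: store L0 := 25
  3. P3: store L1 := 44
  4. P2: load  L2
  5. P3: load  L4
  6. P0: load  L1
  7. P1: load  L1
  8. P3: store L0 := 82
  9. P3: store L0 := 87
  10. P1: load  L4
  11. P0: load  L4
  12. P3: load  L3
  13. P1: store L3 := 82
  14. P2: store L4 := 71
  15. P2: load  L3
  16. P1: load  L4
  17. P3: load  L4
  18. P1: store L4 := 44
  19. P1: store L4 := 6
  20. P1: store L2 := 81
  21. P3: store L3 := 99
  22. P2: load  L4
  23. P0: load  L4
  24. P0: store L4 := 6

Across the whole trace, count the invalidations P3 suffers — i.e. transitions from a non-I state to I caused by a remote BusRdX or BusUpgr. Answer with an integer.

invalidations = 3

[1] P3: load  L4 | P0:I, P1:I, P2:I, P3:E(20) | bus: BusRd
[2] P2: store L0 := 25 | P0:I, P1:I, P2:M(25), P3:I | bus: BusRdX
[3] P3: store L1 := 44 | P0:I, P1:I, P2:I, P3:M(44) | bus: BusRdX
[4] P2: load  L2 | P0:I, P1:I, P2:E(30), P3:I | bus: BusRd
[5] P3: load  L4 | P0:I, P1:I, P2:I, P3:E(20) | bus: none
[6] P0: load  L1 | P0:S(44), P1:I, P2:I, P3:O(44) | bus: BusRd
[7] P1: load  L1 | P0:S(44), P1:S(44), P2:I, P3:O(44) | bus: BusRd
[8] P3: store L0 := 82 | P0:I, P1:I, P2:I, P3:M(82) | bus: BusRdX,Flush
[9] P3: store L0 := 87 | P0:I, P1:I, P2:I, P3:M(87) | bus: none
[10] P1: load  L4 | P0:I, P1:S(20), P2:I, P3:S(20) | bus: BusRd
[11] P0: load  L4 | P0:S(20), P1:S(20), P2:I, P3:S(20) | bus: BusRd
[12] P3: load  L3 | P0:I, P1:I, P2:I, P3:E(70) | bus: BusRd
[13] P1: store L3 := 82 | P0:I, P1:M(82), P2:I, P3:I | bus: BusRdX
[14] P2: store L4 := 71 | P0:I, P1:I, P2:M(71), P3:I | bus: BusRdX
[15] P2: load  L3 | P0:I, P1:O(82), P2:S(82), P3:I | bus: BusRd
[16] P1: load  L4 | P0:I, P1:S(71), P2:O(71), P3:I | bus: BusRd
[17] P3: load  L4 | P0:I, P1:S(71), P2:O(71), P3:S(71) | bus: BusRd
[18] P1: store L4 := 44 | P0:I, P1:M(44), P2:I, P3:I | bus: BusUpgr,Flush
[19] P1: store L4 := 6 | P0:I, P1:M(6), P2:I, P3:I | bus: none
[20] P1: store L2 := 81 | P0:I, P1:M(81), P2:I, P3:I | bus: BusRdX
[21] P3: store L3 := 99 | P0:I, P1:I, P2:I, P3:M(99) | bus: BusRdX,Flush
[22] P2: load  L4 | P0:I, P1:O(6), P2:S(6), P3:I | bus: BusRd
[23] P0: load  L4 | P0:S(6), P1:O(6), P2:S(6), P3:I | bus: BusRd
[24] P0: store L4 := 6 | P0:M(6), P1:I, P2:I, P3:I | bus: BusUpgr,Flush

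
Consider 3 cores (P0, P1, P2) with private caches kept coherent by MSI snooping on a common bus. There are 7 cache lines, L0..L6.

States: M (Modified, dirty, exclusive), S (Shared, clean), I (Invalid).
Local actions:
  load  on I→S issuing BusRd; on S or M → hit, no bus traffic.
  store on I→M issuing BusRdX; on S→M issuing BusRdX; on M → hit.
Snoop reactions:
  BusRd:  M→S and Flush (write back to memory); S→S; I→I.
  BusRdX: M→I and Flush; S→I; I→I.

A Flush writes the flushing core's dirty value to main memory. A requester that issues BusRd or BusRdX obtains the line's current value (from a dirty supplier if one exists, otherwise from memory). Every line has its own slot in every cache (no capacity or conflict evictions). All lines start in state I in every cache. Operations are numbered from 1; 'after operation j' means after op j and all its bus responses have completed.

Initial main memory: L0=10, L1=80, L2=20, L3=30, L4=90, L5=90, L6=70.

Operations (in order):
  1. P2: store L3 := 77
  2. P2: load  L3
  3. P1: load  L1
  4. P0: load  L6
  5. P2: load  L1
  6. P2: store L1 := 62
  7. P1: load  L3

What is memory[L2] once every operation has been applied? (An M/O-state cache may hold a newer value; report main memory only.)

memory[L2] = 20

1. P2: store L3 := 77  bus=[BusRdX]  L3: P0=I P1=I P2=M  mem[L3]=30
2. P2: load  L3  bus=[-]  L3: P0=I P1=I P2=M  mem[L3]=30
3. P1: load  L1  bus=[BusRd]  L1: P0=I P1=S P2=I  mem[L1]=80
4. P0: load  L6  bus=[BusRd]  L6: P0=S P1=I P2=I  mem[L6]=70
5. P2: load  L1  bus=[BusRd]  L1: P0=I P1=S P2=S  mem[L1]=80
6. P2: store L1 := 62  bus=[BusRdX]  L1: P0=I P1=I P2=M  mem[L1]=80
7. P1: load  L3  bus=[BusRd,Flush]  L3: P0=I P1=S P2=S  mem[L3]=77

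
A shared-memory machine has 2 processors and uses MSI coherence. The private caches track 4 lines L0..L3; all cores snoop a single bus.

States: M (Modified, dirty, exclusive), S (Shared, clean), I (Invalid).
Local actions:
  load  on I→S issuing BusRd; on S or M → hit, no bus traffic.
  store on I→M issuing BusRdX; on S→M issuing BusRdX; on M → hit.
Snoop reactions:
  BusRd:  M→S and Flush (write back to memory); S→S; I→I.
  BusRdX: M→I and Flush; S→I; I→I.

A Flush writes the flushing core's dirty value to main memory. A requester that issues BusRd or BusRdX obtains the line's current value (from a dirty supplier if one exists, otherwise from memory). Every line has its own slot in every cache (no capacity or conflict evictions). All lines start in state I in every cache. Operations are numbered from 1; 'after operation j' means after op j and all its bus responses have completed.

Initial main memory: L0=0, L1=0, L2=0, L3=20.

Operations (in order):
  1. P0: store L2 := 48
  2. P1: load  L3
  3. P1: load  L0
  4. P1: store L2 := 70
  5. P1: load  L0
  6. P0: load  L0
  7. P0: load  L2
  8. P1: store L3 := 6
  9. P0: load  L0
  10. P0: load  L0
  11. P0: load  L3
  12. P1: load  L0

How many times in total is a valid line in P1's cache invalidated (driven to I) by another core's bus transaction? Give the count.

[1] P0: store L2 := 48 | P0:M(48), P1:I | bus: BusRdX
[2] P1: load  L3 | P0:I, P1:S(20) | bus: BusRd
[3] P1: load  L0 | P0:I, P1:S(0) | bus: BusRd
[4] P1: store L2 := 70 | P0:I, P1:M(70) | bus: BusRdX,Flush
[5] P1: load  L0 | P0:I, P1:S(0) | bus: none
[6] P0: load  L0 | P0:S(0), P1:S(0) | bus: BusRd
[7] P0: load  L2 | P0:S(70), P1:S(70) | bus: BusRd,Flush
[8] P1: store L3 := 6 | P0:I, P1:M(6) | bus: BusRdX
[9] P0: load  L0 | P0:S(0), P1:S(0) | bus: none
[10] P0: load  L0 | P0:S(0), P1:S(0) | bus: none
[11] P0: load  L3 | P0:S(6), P1:S(6) | bus: BusRd,Flush
[12] P1: load  L0 | P0:S(0), P1:S(0) | bus: none

invalidations = 0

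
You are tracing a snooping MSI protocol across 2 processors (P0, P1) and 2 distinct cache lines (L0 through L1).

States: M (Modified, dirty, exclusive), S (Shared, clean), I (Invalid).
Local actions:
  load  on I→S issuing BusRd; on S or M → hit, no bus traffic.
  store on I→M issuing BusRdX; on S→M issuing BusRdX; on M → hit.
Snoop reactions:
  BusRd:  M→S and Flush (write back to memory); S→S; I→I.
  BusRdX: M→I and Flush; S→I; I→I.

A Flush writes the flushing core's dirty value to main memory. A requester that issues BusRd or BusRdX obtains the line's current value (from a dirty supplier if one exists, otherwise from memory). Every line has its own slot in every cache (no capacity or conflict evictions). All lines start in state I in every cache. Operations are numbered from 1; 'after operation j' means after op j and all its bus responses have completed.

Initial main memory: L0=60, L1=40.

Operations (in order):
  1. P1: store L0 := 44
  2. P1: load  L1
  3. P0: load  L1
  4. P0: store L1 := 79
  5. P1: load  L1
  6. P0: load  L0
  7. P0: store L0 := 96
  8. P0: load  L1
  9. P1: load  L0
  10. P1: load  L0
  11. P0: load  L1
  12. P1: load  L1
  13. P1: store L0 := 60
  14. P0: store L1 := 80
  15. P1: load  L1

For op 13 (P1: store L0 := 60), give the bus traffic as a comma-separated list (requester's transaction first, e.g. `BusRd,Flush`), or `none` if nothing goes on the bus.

bus = BusRdX

step 1: P1: store L0 := 44  ⟶  IM  (L0)  txn=BusRdX  M[L0]=60
step 2: P1: load  L1  ⟶  IS  (L1)  txn=BusRd  M[L1]=40
step 3: P0: load  L1  ⟶  SS  (L1)  txn=BusRd  M[L1]=40
step 4: P0: store L1 := 79  ⟶  MI  (L1)  txn=BusRdX  M[L1]=40
step 5: P1: load  L1  ⟶  SS  (L1)  txn=BusRd+Flush  M[L1]=79
step 6: P0: load  L0  ⟶  SS  (L0)  txn=BusRd+Flush  M[L0]=44
step 7: P0: store L0 := 96  ⟶  MI  (L0)  txn=BusRdX  M[L0]=44
step 8: P0: load  L1  ⟶  SS  (L1)  txn=∅  M[L1]=79
step 9: P1: load  L0  ⟶  SS  (L0)  txn=BusRd+Flush  M[L0]=96
step 10: P1: load  L0  ⟶  SS  (L0)  txn=∅  M[L0]=96
step 11: P0: load  L1  ⟶  SS  (L1)  txn=∅  M[L1]=79
step 12: P1: load  L1  ⟶  SS  (L1)  txn=∅  M[L1]=79
step 13: P1: store L0 := 60  ⟶  IM  (L0)  txn=BusRdX  M[L0]=96
step 14: P0: store L1 := 80  ⟶  MI  (L1)  txn=BusRdX  M[L1]=79
step 15: P1: load  L1  ⟶  SS  (L1)  txn=BusRd+Flush  M[L1]=80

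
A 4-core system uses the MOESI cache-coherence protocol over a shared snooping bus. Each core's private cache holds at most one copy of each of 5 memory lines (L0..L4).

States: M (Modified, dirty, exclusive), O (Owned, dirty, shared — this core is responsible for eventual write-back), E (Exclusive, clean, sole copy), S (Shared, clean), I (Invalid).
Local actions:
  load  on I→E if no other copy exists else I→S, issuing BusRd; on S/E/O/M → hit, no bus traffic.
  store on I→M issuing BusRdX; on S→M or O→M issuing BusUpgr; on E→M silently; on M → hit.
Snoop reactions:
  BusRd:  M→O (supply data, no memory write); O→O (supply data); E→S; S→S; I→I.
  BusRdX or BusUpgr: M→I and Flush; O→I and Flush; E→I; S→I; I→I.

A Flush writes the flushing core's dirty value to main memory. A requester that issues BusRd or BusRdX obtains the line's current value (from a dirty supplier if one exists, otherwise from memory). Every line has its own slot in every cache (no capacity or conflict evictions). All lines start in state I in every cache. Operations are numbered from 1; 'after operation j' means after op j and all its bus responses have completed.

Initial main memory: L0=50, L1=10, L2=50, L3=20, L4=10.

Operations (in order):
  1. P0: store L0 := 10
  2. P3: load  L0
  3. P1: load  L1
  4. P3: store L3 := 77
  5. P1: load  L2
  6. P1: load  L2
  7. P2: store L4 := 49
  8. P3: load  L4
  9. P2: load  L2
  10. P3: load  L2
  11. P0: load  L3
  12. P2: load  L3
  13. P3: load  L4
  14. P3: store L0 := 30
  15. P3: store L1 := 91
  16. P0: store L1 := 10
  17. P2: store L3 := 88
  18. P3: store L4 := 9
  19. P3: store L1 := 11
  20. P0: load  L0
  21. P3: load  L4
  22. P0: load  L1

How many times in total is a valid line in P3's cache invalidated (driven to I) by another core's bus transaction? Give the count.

1. P0: store L0 := 10  bus=[BusRdX]  L0: P0=M P1=I P2=I P3=I  mem[L0]=50
2. P3: load  L0  bus=[BusRd]  L0: P0=O P1=I P2=I P3=S  mem[L0]=50
3. P1: load  L1  bus=[BusRd]  L1: P0=I P1=E P2=I P3=I  mem[L1]=10
4. P3: store L3 := 77  bus=[BusRdX]  L3: P0=I P1=I P2=I P3=M  mem[L3]=20
5. P1: load  L2  bus=[BusRd]  L2: P0=I P1=E P2=I P3=I  mem[L2]=50
6. P1: load  L2  bus=[-]  L2: P0=I P1=E P2=I P3=I  mem[L2]=50
7. P2: store L4 := 49  bus=[BusRdX]  L4: P0=I P1=I P2=M P3=I  mem[L4]=10
8. P3: load  L4  bus=[BusRd]  L4: P0=I P1=I P2=O P3=S  mem[L4]=10
9. P2: load  L2  bus=[BusRd]  L2: P0=I P1=S P2=S P3=I  mem[L2]=50
10. P3: load  L2  bus=[BusRd]  L2: P0=I P1=S P2=S P3=S  mem[L2]=50
11. P0: load  L3  bus=[BusRd]  L3: P0=S P1=I P2=I P3=O  mem[L3]=20
12. P2: load  L3  bus=[BusRd]  L3: P0=S P1=I P2=S P3=O  mem[L3]=20
13. P3: load  L4  bus=[-]  L4: P0=I P1=I P2=O P3=S  mem[L4]=10
14. P3: store L0 := 30  bus=[BusUpgr,Flush]  L0: P0=I P1=I P2=I P3=M  mem[L0]=10
15. P3: store L1 := 91  bus=[BusRdX]  L1: P0=I P1=I P2=I P3=M  mem[L1]=10
16. P0: store L1 := 10  bus=[BusRdX,Flush]  L1: P0=M P1=I P2=I P3=I  mem[L1]=91
17. P2: store L3 := 88  bus=[BusUpgr,Flush]  L3: P0=I P1=I P2=M P3=I  mem[L3]=77
18. P3: store L4 := 9  bus=[BusUpgr,Flush]  L4: P0=I P1=I P2=I P3=M  mem[L4]=49
19. P3: store L1 := 11  bus=[BusRdX,Flush]  L1: P0=I P1=I P2=I P3=M  mem[L1]=10
20. P0: load  L0  bus=[BusRd]  L0: P0=S P1=I P2=I P3=O  mem[L0]=10
21. P3: load  L4  bus=[-]  L4: P0=I P1=I P2=I P3=M  mem[L4]=49
22. P0: load  L1  bus=[BusRd]  L1: P0=S P1=I P2=I P3=O  mem[L1]=10

invalidations = 2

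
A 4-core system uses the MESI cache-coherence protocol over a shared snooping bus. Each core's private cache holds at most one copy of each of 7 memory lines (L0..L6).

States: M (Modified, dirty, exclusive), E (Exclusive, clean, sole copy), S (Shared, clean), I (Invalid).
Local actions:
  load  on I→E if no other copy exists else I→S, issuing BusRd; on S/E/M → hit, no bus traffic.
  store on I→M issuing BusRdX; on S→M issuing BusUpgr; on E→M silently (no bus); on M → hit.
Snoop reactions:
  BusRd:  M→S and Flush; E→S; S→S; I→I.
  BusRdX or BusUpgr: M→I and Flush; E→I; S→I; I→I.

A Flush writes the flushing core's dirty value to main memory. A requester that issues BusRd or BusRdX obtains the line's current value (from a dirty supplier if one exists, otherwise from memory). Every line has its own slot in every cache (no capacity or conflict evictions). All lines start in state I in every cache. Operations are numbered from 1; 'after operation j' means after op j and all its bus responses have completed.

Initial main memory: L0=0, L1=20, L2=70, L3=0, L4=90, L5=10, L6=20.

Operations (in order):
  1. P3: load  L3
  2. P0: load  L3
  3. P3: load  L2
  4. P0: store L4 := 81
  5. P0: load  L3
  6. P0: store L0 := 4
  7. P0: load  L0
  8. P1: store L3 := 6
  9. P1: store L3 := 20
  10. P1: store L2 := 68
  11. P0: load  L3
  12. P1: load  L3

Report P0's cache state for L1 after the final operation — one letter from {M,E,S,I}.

state = I

[1] P3: load  L3 | P0:I, P1:I, P2:I, P3:E(0) | bus: BusRd
[2] P0: load  L3 | P0:S(0), P1:I, P2:I, P3:S(0) | bus: BusRd
[3] P3: load  L2 | P0:I, P1:I, P2:I, P3:E(70) | bus: BusRd
[4] P0: store L4 := 81 | P0:M(81), P1:I, P2:I, P3:I | bus: BusRdX
[5] P0: load  L3 | P0:S(0), P1:I, P2:I, P3:S(0) | bus: none
[6] P0: store L0 := 4 | P0:M(4), P1:I, P2:I, P3:I | bus: BusRdX
[7] P0: load  L0 | P0:M(4), P1:I, P2:I, P3:I | bus: none
[8] P1: store L3 := 6 | P0:I, P1:M(6), P2:I, P3:I | bus: BusRdX
[9] P1: store L3 := 20 | P0:I, P1:M(20), P2:I, P3:I | bus: none
[10] P1: store L2 := 68 | P0:I, P1:M(68), P2:I, P3:I | bus: BusRdX
[11] P0: load  L3 | P0:S(20), P1:S(20), P2:I, P3:I | bus: BusRd,Flush
[12] P1: load  L3 | P0:S(20), P1:S(20), P2:I, P3:I | bus: none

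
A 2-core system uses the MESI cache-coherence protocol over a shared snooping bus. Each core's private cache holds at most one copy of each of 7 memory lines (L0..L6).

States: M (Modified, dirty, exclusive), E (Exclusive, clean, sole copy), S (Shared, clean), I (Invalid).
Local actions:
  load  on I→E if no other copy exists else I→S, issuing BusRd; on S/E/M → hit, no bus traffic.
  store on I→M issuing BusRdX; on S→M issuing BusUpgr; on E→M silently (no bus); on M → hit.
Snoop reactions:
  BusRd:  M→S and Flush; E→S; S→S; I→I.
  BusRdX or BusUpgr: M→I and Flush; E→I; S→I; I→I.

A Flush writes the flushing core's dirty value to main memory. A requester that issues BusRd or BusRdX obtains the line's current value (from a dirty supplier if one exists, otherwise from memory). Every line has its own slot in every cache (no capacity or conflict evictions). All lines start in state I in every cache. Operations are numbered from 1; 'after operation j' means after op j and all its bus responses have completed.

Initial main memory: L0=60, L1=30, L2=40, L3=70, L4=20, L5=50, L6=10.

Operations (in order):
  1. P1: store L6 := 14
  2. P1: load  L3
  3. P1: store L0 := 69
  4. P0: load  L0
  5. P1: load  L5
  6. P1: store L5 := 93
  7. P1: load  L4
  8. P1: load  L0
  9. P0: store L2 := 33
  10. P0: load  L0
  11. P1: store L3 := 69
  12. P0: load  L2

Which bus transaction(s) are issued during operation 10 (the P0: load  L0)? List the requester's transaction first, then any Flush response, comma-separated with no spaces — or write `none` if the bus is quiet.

step 1: P1: store L6 := 14  ⟶  IM  (L6)  txn=BusRdX  M[L6]=10
step 2: P1: load  L3  ⟶  IE  (L3)  txn=BusRd  M[L3]=70
step 3: P1: store L0 := 69  ⟶  IM  (L0)  txn=BusRdX  M[L0]=60
step 4: P0: load  L0  ⟶  SS  (L0)  txn=BusRd+Flush  M[L0]=69
step 5: P1: load  L5  ⟶  IE  (L5)  txn=BusRd  M[L5]=50
step 6: P1: store L5 := 93  ⟶  IM  (L5)  txn=∅  M[L5]=50
step 7: P1: load  L4  ⟶  IE  (L4)  txn=BusRd  M[L4]=20
step 8: P1: load  L0  ⟶  SS  (L0)  txn=∅  M[L0]=69
step 9: P0: store L2 := 33  ⟶  MI  (L2)  txn=BusRdX  M[L2]=40
step 10: P0: load  L0  ⟶  SS  (L0)  txn=∅  M[L0]=69
step 11: P1: store L3 := 69  ⟶  IM  (L3)  txn=∅  M[L3]=70
step 12: P0: load  L2  ⟶  MI  (L2)  txn=∅  M[L2]=40

bus = none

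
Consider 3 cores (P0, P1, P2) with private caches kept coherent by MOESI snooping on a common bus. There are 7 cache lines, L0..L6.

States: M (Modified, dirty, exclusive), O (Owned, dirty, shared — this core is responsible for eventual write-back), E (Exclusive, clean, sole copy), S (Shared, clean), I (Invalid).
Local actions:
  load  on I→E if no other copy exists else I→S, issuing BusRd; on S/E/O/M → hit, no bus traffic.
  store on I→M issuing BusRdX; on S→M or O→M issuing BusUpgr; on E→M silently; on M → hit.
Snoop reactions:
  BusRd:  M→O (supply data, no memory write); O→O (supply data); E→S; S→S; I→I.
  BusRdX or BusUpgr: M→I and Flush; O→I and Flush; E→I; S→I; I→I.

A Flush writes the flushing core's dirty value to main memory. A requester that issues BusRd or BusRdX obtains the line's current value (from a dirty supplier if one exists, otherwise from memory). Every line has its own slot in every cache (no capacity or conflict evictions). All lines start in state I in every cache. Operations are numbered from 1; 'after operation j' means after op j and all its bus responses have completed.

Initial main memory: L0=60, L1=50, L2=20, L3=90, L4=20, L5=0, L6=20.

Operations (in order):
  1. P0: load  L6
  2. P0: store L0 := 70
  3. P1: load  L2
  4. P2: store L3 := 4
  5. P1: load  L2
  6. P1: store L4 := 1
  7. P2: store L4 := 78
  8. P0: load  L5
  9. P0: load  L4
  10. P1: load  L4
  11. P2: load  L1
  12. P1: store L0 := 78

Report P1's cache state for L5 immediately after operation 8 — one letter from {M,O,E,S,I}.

1. P0: load  L6  bus=[BusRd]  L6: P0=E P1=I P2=I  mem[L6]=20
2. P0: store L0 := 70  bus=[BusRdX]  L0: P0=M P1=I P2=I  mem[L0]=60
3. P1: load  L2  bus=[BusRd]  L2: P0=I P1=E P2=I  mem[L2]=20
4. P2: store L3 := 4  bus=[BusRdX]  L3: P0=I P1=I P2=M  mem[L3]=90
5. P1: load  L2  bus=[-]  L2: P0=I P1=E P2=I  mem[L2]=20
6. P1: store L4 := 1  bus=[BusRdX]  L4: P0=I P1=M P2=I  mem[L4]=20
7. P2: store L4 := 78  bus=[BusRdX,Flush]  L4: P0=I P1=I P2=M  mem[L4]=1
8. P0: load  L5  bus=[BusRd]  L5: P0=E P1=I P2=I  mem[L5]=0
9. P0: load  L4  bus=[BusRd]  L4: P0=S P1=I P2=O  mem[L4]=1
10. P1: load  L4  bus=[BusRd]  L4: P0=S P1=S P2=O  mem[L4]=1
11. P2: load  L1  bus=[BusRd]  L1: P0=I P1=I P2=E  mem[L1]=50
12. P1: store L0 := 78  bus=[BusRdX,Flush]  L0: P0=I P1=M P2=I  mem[L0]=70

state = I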